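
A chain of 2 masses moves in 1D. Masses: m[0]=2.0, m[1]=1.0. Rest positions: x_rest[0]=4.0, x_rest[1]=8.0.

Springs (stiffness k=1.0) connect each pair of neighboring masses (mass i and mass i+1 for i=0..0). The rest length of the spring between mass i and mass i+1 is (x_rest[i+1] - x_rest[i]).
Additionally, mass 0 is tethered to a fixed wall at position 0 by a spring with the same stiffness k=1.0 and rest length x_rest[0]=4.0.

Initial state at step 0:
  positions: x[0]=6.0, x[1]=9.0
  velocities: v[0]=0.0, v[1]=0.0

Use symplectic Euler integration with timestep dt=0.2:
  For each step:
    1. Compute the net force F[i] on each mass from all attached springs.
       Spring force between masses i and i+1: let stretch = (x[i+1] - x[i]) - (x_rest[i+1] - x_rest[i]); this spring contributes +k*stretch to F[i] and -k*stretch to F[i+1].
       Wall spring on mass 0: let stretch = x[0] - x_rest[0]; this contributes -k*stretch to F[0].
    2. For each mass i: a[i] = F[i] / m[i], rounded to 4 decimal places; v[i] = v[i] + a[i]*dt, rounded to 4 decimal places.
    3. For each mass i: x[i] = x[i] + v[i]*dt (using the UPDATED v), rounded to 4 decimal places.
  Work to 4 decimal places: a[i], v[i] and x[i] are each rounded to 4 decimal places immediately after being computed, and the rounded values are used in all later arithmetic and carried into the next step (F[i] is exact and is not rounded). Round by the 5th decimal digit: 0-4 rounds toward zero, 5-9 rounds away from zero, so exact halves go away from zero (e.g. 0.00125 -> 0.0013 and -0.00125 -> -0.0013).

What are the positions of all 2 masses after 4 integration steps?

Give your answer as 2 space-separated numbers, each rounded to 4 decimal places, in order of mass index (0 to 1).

Step 0: x=[6.0000 9.0000] v=[0.0000 0.0000]
Step 1: x=[5.9400 9.0400] v=[-0.3000 0.2000]
Step 2: x=[5.8232 9.1160] v=[-0.5840 0.3800]
Step 3: x=[5.6558 9.2203] v=[-0.8370 0.5214]
Step 4: x=[5.4466 9.3420] v=[-1.0461 0.6085]

Answer: 5.4466 9.3420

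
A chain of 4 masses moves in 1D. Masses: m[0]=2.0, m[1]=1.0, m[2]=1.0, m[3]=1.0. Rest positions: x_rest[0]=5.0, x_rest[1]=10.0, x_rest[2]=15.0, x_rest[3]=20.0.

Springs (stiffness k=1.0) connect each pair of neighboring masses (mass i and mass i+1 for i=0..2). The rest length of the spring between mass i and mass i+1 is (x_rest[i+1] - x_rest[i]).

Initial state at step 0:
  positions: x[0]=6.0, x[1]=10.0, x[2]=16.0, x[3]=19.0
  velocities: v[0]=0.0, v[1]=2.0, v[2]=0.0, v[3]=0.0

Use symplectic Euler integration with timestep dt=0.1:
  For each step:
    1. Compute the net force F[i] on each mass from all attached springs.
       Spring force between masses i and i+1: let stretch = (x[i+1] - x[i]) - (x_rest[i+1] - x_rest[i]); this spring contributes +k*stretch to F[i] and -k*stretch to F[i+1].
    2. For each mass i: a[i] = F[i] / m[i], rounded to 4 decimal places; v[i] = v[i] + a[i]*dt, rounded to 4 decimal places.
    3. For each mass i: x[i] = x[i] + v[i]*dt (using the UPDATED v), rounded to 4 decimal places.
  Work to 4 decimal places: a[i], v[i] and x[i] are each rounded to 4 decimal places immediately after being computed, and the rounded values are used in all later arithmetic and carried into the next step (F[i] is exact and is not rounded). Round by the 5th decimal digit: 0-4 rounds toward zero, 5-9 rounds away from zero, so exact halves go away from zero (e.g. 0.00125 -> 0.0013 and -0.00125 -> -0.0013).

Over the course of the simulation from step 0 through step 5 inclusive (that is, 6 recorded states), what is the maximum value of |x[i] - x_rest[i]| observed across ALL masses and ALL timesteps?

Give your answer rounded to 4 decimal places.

Answer: 1.1968

Derivation:
Step 0: x=[6.0000 10.0000 16.0000 19.0000] v=[0.0000 2.0000 0.0000 0.0000]
Step 1: x=[5.9950 10.2200 15.9700 19.0200] v=[-0.0500 2.2000 -0.3000 0.2000]
Step 2: x=[5.9861 10.4553 15.9130 19.0595] v=[-0.0888 2.3525 -0.5700 0.3950]
Step 3: x=[5.9746 10.7004 15.8329 19.1175] v=[-0.1153 2.4514 -0.8011 0.5804]
Step 4: x=[5.9617 10.9496 15.7343 19.1927] v=[-0.1290 2.4921 -0.9859 0.7519]
Step 5: x=[5.9487 11.1968 15.6225 19.2833] v=[-0.1296 2.4718 -1.1185 0.9061]
Max displacement = 1.1968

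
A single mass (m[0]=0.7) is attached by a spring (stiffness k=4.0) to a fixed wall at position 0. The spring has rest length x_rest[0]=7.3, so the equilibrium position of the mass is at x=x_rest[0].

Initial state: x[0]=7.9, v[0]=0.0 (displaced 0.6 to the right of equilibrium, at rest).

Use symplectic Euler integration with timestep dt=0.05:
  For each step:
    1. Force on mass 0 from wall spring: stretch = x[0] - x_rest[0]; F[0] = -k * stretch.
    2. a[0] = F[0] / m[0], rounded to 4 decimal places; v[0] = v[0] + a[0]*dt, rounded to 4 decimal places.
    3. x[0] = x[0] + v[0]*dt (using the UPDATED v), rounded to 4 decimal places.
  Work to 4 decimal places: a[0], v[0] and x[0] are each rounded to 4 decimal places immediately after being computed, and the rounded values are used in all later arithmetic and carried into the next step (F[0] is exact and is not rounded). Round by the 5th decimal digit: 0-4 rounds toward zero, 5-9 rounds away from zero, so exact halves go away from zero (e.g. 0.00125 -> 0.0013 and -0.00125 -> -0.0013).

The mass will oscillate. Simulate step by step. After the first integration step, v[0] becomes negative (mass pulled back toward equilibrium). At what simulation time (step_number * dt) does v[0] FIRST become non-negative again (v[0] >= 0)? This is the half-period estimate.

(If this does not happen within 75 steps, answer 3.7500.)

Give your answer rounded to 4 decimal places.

Answer: 1.3500

Derivation:
Step 0: x=[7.9000] v=[0.0000]
Step 1: x=[7.8914] v=[-0.1714]
Step 2: x=[7.8744] v=[-0.3404]
Step 3: x=[7.8492] v=[-0.5045]
Step 4: x=[7.8161] v=[-0.6614]
Step 5: x=[7.7757] v=[-0.8089]
Step 6: x=[7.7285] v=[-0.9448]
Step 7: x=[7.6751] v=[-1.0672]
Step 8: x=[7.6164] v=[-1.1744]
Step 9: x=[7.5532] v=[-1.2648]
Step 10: x=[7.4863] v=[-1.3371]
Step 11: x=[7.4168] v=[-1.3903]
Step 12: x=[7.3456] v=[-1.4237]
Step 13: x=[7.2738] v=[-1.4367]
Step 14: x=[7.2023] v=[-1.4292]
Step 15: x=[7.1322] v=[-1.4013]
Step 16: x=[7.0645] v=[-1.3534]
Step 17: x=[7.0002] v=[-1.2861]
Step 18: x=[6.9402] v=[-1.2004]
Step 19: x=[6.8853] v=[-1.0976]
Step 20: x=[6.8363] v=[-0.9791]
Step 21: x=[6.7940] v=[-0.8466]
Step 22: x=[6.7589] v=[-0.7020]
Step 23: x=[6.7315] v=[-0.5474]
Step 24: x=[6.7123] v=[-0.3850]
Step 25: x=[6.7014] v=[-0.2171]
Step 26: x=[6.6991] v=[-0.0461]
Step 27: x=[6.7054] v=[0.1256]
First v>=0 after going negative at step 27, time=1.3500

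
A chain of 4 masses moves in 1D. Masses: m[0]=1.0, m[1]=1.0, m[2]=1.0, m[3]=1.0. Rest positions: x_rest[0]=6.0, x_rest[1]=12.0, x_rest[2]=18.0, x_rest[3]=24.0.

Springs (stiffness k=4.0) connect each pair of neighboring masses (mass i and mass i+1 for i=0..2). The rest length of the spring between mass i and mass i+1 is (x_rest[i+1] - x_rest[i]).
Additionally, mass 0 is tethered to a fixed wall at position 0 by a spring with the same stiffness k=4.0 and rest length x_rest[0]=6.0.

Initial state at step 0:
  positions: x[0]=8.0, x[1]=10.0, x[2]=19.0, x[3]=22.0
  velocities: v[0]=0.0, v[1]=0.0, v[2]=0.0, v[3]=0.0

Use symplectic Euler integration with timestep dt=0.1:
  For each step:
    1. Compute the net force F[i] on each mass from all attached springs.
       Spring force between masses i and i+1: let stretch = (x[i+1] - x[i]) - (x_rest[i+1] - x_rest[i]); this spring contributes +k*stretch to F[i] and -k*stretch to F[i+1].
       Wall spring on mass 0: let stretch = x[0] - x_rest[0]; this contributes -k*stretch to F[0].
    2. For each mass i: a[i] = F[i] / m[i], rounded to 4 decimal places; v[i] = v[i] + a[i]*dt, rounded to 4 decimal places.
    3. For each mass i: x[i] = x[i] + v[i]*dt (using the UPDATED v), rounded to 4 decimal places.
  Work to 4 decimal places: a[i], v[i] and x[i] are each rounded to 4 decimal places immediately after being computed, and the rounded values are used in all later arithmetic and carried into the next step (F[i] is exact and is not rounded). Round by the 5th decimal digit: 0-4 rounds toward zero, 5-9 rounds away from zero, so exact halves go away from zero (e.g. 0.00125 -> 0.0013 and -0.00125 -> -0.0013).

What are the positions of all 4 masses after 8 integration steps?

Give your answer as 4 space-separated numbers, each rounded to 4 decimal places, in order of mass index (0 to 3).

Answer: 4.1101 13.7094 15.7455 24.0842

Derivation:
Step 0: x=[8.0000 10.0000 19.0000 22.0000] v=[0.0000 0.0000 0.0000 0.0000]
Step 1: x=[7.7600 10.2800 18.7600 22.1200] v=[-2.4000 2.8000 -2.4000 1.2000]
Step 2: x=[7.3104 10.7984 18.3152 22.3456] v=[-4.4960 5.1840 -4.4480 2.2560]
Step 3: x=[6.7079 11.4780 17.7309 22.6500] v=[-6.0250 6.7955 -5.8426 3.0438]
Step 4: x=[6.0279 12.2169 17.0933 22.9976] v=[-6.8001 7.3886 -6.3761 3.4762]
Step 5: x=[5.3543 12.9033 16.4968 23.3491] v=[-6.7357 6.8636 -5.9649 3.5145]
Step 6: x=[4.7685 13.4314 16.0307 23.6665] v=[-5.8578 5.2814 -4.6614 3.1736]
Step 7: x=[4.3385 13.7170 15.7660 23.9184] v=[-4.3000 2.8560 -2.6468 2.5193]
Step 8: x=[4.1101 13.7094 15.7455 24.0842] v=[-2.2840 -0.0758 -0.2054 1.6583]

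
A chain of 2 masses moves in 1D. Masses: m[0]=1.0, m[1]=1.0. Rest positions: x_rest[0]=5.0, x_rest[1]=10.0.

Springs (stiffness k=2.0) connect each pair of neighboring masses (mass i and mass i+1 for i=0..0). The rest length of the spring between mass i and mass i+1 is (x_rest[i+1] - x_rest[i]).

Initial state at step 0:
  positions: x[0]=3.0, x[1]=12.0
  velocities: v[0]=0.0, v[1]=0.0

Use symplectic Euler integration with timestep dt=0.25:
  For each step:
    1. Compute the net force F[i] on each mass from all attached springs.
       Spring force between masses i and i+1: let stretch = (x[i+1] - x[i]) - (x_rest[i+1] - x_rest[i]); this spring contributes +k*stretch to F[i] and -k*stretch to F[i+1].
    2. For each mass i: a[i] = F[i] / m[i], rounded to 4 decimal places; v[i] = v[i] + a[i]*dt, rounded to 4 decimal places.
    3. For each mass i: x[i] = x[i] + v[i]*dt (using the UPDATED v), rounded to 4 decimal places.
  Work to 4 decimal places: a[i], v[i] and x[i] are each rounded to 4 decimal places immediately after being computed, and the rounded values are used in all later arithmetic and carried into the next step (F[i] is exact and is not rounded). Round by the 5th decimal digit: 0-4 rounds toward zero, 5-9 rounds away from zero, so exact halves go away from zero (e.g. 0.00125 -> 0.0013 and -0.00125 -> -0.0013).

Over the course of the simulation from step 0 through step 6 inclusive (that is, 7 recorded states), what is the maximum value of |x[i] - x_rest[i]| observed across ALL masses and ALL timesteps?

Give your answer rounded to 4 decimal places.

Step 0: x=[3.0000 12.0000] v=[0.0000 0.0000]
Step 1: x=[3.5000 11.5000] v=[2.0000 -2.0000]
Step 2: x=[4.3750 10.6250] v=[3.5000 -3.5000]
Step 3: x=[5.4063 9.5938] v=[4.1250 -4.1250]
Step 4: x=[6.3360 8.6641] v=[3.7188 -3.7188]
Step 5: x=[6.9317 8.0684] v=[2.3829 -2.3829]
Step 6: x=[7.0445 7.9556] v=[0.4513 -0.4513]
Max displacement = 2.0445

Answer: 2.0445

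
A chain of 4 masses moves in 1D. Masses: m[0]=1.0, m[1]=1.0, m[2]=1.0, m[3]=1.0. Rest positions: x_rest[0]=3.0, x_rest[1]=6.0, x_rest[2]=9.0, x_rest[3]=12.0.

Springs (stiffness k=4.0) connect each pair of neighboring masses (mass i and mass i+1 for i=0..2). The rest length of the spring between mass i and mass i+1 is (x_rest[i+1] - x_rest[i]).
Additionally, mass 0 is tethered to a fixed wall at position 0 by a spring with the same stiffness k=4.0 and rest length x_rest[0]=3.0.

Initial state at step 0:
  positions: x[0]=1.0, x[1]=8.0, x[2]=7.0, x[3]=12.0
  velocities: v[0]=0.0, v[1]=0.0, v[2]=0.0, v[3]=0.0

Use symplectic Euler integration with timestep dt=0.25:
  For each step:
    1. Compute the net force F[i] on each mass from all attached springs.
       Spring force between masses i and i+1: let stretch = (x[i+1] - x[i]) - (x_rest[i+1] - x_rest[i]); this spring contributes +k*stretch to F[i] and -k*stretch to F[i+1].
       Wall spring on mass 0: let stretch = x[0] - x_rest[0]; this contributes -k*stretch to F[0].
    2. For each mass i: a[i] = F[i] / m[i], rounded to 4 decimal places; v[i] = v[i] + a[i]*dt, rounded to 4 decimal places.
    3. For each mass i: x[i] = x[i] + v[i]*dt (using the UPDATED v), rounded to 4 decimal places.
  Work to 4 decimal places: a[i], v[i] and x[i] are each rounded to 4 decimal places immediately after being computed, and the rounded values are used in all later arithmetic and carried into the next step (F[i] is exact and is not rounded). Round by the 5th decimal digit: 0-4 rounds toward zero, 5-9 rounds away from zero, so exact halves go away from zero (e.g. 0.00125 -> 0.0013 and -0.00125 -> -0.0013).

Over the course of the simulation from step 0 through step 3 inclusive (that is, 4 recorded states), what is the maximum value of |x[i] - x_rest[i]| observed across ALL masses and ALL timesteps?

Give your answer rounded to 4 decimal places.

Step 0: x=[1.0000 8.0000 7.0000 12.0000] v=[0.0000 0.0000 0.0000 0.0000]
Step 1: x=[2.5000 6.0000 8.5000 11.5000] v=[6.0000 -8.0000 6.0000 -2.0000]
Step 2: x=[4.2500 3.7500 10.1250 11.0000] v=[7.0000 -9.0000 6.5000 -2.0000]
Step 3: x=[4.8125 3.2188 10.3750 11.0313] v=[2.2500 -2.1250 1.0000 0.1250]
Max displacement = 2.7812

Answer: 2.7812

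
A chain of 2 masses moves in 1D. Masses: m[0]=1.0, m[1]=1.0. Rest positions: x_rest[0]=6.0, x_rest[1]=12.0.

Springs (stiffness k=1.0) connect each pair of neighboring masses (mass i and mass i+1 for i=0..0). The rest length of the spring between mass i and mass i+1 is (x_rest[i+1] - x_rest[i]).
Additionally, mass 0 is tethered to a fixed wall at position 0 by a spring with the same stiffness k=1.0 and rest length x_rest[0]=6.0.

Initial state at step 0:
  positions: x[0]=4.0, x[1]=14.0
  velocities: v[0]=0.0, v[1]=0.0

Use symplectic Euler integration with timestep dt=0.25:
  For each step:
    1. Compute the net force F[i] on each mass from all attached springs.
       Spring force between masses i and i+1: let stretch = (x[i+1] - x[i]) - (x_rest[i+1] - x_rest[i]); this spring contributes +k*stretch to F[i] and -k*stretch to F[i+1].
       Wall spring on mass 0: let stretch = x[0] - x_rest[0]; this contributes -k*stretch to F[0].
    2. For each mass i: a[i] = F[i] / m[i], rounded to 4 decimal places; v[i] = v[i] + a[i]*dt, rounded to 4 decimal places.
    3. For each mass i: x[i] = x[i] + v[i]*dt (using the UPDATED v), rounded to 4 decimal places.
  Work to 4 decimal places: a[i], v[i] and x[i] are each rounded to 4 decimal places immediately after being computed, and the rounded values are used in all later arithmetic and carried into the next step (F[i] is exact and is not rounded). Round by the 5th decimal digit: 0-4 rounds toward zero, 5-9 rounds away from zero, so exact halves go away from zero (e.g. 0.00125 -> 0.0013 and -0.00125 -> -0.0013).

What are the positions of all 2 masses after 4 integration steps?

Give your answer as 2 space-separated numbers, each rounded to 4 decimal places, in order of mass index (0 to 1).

Answer: 6.8827 12.0426

Derivation:
Step 0: x=[4.0000 14.0000] v=[0.0000 0.0000]
Step 1: x=[4.3750 13.7500] v=[1.5000 -1.0000]
Step 2: x=[5.0625 13.2891] v=[2.7500 -1.8438]
Step 3: x=[5.9478 12.6890] v=[3.5410 -2.4005]
Step 4: x=[6.8827 12.0426] v=[3.7394 -2.5858]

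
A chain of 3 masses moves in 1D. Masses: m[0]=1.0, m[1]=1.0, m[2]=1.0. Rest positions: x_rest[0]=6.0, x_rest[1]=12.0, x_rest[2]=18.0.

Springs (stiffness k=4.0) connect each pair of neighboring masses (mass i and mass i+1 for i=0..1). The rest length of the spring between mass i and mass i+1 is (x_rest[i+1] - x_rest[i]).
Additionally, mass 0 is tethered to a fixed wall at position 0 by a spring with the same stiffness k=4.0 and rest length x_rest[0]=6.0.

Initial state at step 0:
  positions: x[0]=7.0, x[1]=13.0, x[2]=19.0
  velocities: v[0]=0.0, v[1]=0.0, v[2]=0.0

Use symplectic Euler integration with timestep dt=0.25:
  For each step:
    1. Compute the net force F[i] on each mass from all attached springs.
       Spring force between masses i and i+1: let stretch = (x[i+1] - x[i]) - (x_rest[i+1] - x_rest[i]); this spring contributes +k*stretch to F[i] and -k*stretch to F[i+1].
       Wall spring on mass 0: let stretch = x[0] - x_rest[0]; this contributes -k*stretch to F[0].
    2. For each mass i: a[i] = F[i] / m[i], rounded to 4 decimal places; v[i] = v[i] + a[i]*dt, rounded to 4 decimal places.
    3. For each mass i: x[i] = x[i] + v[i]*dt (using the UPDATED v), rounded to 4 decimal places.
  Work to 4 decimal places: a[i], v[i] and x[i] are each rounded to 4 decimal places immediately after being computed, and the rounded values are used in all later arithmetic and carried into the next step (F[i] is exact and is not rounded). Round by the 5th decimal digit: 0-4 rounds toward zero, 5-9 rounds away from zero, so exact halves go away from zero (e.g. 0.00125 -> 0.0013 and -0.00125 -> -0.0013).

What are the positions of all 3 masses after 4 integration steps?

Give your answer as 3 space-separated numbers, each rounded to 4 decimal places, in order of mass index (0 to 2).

Answer: 5.8828 12.4453 18.9102

Derivation:
Step 0: x=[7.0000 13.0000 19.0000] v=[0.0000 0.0000 0.0000]
Step 1: x=[6.7500 13.0000 19.0000] v=[-1.0000 0.0000 0.0000]
Step 2: x=[6.3750 12.9375 19.0000] v=[-1.5000 -0.2500 0.0000]
Step 3: x=[6.0469 12.7500 18.9844] v=[-1.3125 -0.7500 -0.0625]
Step 4: x=[5.8828 12.4453 18.9102] v=[-0.6563 -1.2187 -0.2969]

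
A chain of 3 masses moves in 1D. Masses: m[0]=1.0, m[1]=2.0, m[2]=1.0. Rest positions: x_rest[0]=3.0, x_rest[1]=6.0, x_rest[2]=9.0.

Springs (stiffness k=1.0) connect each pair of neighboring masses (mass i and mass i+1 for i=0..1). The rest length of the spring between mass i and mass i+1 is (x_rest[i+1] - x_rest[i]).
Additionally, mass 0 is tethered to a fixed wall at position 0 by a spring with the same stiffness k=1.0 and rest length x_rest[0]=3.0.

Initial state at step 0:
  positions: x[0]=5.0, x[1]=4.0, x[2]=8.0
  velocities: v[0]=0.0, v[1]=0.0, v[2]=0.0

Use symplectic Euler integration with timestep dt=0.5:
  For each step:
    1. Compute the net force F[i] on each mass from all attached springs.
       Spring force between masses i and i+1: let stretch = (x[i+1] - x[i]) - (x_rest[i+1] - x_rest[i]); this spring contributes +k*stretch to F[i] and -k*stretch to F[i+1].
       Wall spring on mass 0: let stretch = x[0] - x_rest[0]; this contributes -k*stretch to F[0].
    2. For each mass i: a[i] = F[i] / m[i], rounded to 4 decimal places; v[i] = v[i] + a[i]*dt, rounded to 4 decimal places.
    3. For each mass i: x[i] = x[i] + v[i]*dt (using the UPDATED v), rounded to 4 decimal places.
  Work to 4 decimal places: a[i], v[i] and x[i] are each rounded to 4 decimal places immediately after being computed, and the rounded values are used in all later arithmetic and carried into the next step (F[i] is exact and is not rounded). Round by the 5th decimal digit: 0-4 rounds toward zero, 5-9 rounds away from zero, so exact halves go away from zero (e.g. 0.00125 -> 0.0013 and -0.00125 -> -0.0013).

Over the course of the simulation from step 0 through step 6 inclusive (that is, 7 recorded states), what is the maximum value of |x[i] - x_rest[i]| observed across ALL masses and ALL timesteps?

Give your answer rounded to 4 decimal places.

Answer: 3.0156

Derivation:
Step 0: x=[5.0000 4.0000 8.0000] v=[0.0000 0.0000 0.0000]
Step 1: x=[3.5000 4.6250 7.7500] v=[-3.0000 1.2500 -0.5000]
Step 2: x=[1.4063 5.5000 7.4688] v=[-4.1875 1.7500 -0.5625]
Step 3: x=[-0.0156 6.1094 7.4454] v=[-2.8438 1.2188 -0.0469]
Step 4: x=[0.0977 6.1202 7.8380] v=[0.2265 0.0216 0.7851]
Step 5: x=[1.6922 5.5929 8.5511] v=[3.1889 -1.0546 1.4262]
Step 6: x=[3.8388 4.9478 9.2747] v=[4.2932 -1.2903 1.4471]
Max displacement = 3.0156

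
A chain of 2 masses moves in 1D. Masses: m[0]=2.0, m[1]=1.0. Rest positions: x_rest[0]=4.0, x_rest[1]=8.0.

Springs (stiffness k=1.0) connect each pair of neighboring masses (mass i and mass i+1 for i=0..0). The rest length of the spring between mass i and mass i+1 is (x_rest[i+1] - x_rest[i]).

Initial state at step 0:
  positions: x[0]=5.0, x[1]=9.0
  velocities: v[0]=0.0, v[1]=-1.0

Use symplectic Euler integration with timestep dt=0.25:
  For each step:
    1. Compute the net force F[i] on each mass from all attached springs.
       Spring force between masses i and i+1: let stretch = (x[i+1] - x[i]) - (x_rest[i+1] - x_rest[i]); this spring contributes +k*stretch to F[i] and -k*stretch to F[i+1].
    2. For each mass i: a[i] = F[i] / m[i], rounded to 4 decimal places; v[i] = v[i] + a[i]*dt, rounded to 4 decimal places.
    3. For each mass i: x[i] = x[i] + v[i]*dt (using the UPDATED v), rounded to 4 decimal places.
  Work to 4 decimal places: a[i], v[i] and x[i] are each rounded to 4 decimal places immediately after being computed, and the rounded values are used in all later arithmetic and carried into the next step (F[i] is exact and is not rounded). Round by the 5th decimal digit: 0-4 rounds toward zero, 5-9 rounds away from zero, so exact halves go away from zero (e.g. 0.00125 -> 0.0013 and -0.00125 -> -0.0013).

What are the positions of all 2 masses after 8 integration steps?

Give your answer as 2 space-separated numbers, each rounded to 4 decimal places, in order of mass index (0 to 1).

Answer: 4.5070 7.9858

Derivation:
Step 0: x=[5.0000 9.0000] v=[0.0000 -1.0000]
Step 1: x=[5.0000 8.7500] v=[0.0000 -1.0000]
Step 2: x=[4.9922 8.5156] v=[-0.0313 -0.9375]
Step 3: x=[4.9695 8.3110] v=[-0.0909 -0.8184]
Step 4: x=[4.9262 8.1476] v=[-0.1732 -0.6538]
Step 5: x=[4.8586 8.0328] v=[-0.2705 -0.4592]
Step 6: x=[4.7652 7.9696] v=[-0.3737 -0.2528]
Step 7: x=[4.6469 7.9561] v=[-0.4732 -0.0539]
Step 8: x=[4.5070 7.9858] v=[-0.5596 0.1188]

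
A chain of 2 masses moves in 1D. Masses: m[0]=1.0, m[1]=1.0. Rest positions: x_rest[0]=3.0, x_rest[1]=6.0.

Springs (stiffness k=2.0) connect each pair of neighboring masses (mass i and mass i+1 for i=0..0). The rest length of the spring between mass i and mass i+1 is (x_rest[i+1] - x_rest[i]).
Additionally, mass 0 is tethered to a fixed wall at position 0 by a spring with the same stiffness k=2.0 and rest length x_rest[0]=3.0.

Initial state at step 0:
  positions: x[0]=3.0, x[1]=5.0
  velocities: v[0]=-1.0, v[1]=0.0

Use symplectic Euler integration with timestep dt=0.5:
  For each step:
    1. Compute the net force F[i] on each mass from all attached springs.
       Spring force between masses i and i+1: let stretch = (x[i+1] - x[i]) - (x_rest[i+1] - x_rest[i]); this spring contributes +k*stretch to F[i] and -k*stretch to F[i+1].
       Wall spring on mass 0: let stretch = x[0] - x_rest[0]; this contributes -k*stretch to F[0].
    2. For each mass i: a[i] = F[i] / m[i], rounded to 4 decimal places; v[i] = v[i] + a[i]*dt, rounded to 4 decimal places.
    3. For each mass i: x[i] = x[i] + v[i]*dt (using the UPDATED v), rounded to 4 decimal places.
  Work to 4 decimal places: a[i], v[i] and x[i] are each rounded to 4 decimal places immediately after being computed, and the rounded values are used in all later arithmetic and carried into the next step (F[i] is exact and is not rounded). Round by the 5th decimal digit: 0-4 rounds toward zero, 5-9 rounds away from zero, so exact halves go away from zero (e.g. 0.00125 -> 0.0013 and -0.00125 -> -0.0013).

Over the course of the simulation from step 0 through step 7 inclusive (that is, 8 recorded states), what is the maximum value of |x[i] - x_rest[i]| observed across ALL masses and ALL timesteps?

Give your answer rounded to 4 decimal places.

Step 0: x=[3.0000 5.0000] v=[-1.0000 0.0000]
Step 1: x=[2.0000 5.5000] v=[-2.0000 1.0000]
Step 2: x=[1.7500 5.7500] v=[-0.5000 0.5000]
Step 3: x=[2.6250 5.5000] v=[1.7500 -0.5000]
Step 4: x=[3.6250 5.3125] v=[2.0000 -0.3750]
Step 5: x=[3.6563 5.7813] v=[0.0625 0.9375]
Step 6: x=[2.9219 6.6876] v=[-1.4688 1.8125]
Step 7: x=[2.6094 7.2110] v=[-0.6250 1.0468]
Max displacement = 1.2500

Answer: 1.2500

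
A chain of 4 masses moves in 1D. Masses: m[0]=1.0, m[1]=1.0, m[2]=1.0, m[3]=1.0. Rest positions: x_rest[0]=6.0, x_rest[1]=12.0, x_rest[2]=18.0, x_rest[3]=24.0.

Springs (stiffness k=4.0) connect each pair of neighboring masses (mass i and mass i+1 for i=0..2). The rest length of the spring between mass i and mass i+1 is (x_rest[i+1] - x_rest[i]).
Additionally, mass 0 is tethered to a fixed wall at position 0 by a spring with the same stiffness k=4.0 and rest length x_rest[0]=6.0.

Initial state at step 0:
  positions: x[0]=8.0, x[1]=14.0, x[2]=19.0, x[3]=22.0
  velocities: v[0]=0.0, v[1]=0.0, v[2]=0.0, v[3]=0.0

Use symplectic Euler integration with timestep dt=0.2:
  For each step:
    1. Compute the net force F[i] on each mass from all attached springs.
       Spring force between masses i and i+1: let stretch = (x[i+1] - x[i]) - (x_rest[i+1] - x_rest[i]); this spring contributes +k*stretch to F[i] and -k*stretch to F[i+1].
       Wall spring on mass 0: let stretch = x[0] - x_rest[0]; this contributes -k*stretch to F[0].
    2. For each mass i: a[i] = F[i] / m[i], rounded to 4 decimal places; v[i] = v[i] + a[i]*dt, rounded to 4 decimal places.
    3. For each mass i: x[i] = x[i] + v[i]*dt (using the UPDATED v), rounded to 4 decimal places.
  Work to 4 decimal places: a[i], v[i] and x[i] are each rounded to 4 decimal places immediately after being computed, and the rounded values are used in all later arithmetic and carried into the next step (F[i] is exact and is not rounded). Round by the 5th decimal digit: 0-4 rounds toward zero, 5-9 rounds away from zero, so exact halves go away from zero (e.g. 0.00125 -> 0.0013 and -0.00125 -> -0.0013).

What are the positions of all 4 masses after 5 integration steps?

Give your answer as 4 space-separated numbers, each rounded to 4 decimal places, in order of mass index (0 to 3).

Step 0: x=[8.0000 14.0000 19.0000 22.0000] v=[0.0000 0.0000 0.0000 0.0000]
Step 1: x=[7.6800 13.8400 18.6800 22.4800] v=[-1.6000 -0.8000 -1.6000 2.4000]
Step 2: x=[7.1168 13.4688 18.1936 23.3120] v=[-2.8160 -1.8560 -2.4320 4.1600]
Step 3: x=[6.4312 12.8372 17.7702 24.2851] v=[-3.4278 -3.1578 -2.1171 4.8653]
Step 4: x=[5.7416 11.9700 17.5999 25.1758] v=[-3.4480 -4.3362 -0.8516 4.4534]
Step 5: x=[5.1299 11.0070 17.7409 25.8143] v=[-3.0586 -4.8150 0.7052 3.1927]

Answer: 5.1299 11.0070 17.7409 25.8143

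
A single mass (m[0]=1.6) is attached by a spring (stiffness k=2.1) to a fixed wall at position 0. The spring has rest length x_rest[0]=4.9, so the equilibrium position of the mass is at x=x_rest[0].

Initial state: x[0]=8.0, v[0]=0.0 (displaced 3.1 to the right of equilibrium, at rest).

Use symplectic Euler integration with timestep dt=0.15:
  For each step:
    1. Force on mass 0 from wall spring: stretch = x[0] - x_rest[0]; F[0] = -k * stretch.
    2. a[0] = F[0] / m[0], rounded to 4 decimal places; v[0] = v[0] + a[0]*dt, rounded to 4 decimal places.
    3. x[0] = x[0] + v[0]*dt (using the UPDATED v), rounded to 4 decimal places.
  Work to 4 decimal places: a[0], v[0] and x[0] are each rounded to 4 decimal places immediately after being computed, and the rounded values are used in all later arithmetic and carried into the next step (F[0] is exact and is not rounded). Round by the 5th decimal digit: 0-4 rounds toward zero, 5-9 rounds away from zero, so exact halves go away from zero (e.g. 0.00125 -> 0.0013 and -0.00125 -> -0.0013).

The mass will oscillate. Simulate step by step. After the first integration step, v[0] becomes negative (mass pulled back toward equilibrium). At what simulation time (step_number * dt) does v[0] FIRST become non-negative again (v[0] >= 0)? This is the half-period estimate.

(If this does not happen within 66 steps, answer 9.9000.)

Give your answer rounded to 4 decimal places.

Answer: 2.8500

Derivation:
Step 0: x=[8.0000] v=[0.0000]
Step 1: x=[7.9085] v=[-0.6103]
Step 2: x=[7.7281] v=[-1.2026]
Step 3: x=[7.4642] v=[-1.7594]
Step 4: x=[7.1246] v=[-2.2642]
Step 5: x=[6.7193] v=[-2.7022]
Step 6: x=[6.2602] v=[-3.0604]
Step 7: x=[5.7610] v=[-3.3282]
Step 8: x=[5.2363] v=[-3.4977]
Step 9: x=[4.7017] v=[-3.5639]
Step 10: x=[4.1730] v=[-3.5249]
Step 11: x=[3.6657] v=[-3.3818]
Step 12: x=[3.1949] v=[-3.1388]
Step 13: x=[2.7744] v=[-2.8031]
Step 14: x=[2.4167] v=[-2.3846]
Step 15: x=[2.1323] v=[-1.8957]
Step 16: x=[1.9297] v=[-1.3508]
Step 17: x=[1.8148] v=[-0.7660]
Step 18: x=[1.7910] v=[-0.1586]
Step 19: x=[1.8590] v=[0.4535]
First v>=0 after going negative at step 19, time=2.8500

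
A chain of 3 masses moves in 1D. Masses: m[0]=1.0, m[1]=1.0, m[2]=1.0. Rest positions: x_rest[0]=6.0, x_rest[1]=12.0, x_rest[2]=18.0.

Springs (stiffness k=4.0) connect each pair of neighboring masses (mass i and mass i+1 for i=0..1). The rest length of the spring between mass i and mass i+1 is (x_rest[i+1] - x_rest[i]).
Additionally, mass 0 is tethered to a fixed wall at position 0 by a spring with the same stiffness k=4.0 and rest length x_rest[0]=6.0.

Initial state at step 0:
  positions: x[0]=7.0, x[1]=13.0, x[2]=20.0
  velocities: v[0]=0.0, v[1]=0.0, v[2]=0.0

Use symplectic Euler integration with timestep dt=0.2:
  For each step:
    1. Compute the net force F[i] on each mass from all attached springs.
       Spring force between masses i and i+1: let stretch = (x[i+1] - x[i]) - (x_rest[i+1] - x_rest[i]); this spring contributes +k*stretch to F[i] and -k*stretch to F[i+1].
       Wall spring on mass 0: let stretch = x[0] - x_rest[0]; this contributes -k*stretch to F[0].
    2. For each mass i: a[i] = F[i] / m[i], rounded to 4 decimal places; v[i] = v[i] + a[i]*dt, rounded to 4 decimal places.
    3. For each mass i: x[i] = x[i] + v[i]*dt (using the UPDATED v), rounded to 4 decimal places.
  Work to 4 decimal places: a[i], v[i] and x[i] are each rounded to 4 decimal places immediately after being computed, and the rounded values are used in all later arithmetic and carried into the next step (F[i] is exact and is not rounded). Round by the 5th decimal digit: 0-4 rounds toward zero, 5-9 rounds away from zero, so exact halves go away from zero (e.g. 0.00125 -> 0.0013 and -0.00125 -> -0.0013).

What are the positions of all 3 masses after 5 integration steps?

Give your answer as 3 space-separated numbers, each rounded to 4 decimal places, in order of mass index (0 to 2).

Step 0: x=[7.0000 13.0000 20.0000] v=[0.0000 0.0000 0.0000]
Step 1: x=[6.8400 13.1600 19.8400] v=[-0.8000 0.8000 -0.8000]
Step 2: x=[6.5968 13.3776 19.5712] v=[-1.2160 1.0880 -1.3440]
Step 3: x=[6.3830 13.5012 19.2714] v=[-1.0688 0.6182 -1.4989]
Step 4: x=[6.2869 13.4092 19.0084] v=[-0.4806 -0.4602 -1.3151]
Step 5: x=[6.3244 13.0735 18.8095] v=[0.1877 -1.6787 -0.9945]

Answer: 6.3244 13.0735 18.8095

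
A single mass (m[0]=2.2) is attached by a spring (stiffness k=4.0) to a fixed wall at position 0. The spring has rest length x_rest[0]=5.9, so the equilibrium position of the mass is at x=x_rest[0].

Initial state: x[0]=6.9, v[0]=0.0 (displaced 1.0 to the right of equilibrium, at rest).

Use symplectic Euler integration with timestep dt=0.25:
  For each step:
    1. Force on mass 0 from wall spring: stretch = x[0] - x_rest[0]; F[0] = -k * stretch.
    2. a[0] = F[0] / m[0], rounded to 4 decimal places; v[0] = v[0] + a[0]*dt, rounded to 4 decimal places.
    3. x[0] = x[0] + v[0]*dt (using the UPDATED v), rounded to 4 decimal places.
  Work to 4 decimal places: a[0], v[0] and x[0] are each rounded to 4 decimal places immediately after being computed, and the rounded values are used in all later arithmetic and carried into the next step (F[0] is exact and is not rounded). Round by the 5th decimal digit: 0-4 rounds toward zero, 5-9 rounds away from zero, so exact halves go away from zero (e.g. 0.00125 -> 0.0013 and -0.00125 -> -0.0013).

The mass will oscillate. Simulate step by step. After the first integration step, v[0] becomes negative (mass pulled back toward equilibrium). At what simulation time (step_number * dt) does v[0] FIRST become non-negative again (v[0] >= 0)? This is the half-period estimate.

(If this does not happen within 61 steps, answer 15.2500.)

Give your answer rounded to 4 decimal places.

Answer: 2.5000

Derivation:
Step 0: x=[6.9000] v=[0.0000]
Step 1: x=[6.7864] v=[-0.4546]
Step 2: x=[6.5720] v=[-0.8575]
Step 3: x=[6.2813] v=[-1.1630]
Step 4: x=[5.9472] v=[-1.3363]
Step 5: x=[5.6078] v=[-1.3578]
Step 6: x=[5.3016] v=[-1.2250]
Step 7: x=[5.0634] v=[-0.9530]
Step 8: x=[4.9202] v=[-0.5727]
Step 9: x=[4.8884] v=[-0.1273]
Step 10: x=[4.9715] v=[0.3325]
First v>=0 after going negative at step 10, time=2.5000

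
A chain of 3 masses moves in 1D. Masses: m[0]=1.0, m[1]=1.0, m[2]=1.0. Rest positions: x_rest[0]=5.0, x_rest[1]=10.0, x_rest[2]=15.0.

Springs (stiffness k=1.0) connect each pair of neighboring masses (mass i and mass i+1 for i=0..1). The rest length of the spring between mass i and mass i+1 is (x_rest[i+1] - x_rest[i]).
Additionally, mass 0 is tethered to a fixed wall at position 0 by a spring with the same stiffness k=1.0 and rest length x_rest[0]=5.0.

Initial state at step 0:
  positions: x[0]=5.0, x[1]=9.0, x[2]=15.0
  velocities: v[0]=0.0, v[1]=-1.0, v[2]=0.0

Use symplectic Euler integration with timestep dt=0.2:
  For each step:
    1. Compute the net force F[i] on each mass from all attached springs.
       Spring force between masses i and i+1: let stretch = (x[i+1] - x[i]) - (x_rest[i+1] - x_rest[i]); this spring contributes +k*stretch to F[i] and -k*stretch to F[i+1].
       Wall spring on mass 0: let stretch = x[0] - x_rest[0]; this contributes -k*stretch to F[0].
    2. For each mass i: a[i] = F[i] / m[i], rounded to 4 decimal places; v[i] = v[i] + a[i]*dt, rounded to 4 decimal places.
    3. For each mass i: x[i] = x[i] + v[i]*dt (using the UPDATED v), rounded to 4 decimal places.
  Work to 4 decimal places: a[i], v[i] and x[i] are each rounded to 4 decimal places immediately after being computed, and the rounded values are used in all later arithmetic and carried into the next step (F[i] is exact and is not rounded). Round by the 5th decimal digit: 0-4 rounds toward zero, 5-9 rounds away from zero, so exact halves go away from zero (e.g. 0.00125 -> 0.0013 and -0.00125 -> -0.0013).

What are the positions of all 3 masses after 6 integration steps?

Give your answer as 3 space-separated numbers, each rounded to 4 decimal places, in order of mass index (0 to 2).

Answer: 4.3235 9.3643 14.2205

Derivation:
Step 0: x=[5.0000 9.0000 15.0000] v=[0.0000 -1.0000 0.0000]
Step 1: x=[4.9600 8.8800 14.9600] v=[-0.2000 -0.6000 -0.2000]
Step 2: x=[4.8784 8.8464 14.8768] v=[-0.4080 -0.1680 -0.4160]
Step 3: x=[4.7604 8.8953 14.7524] v=[-0.5901 0.2445 -0.6221]
Step 4: x=[4.6174 9.0131 14.5937] v=[-0.7152 0.5889 -0.7935]
Step 5: x=[4.4655 9.1783 14.4118] v=[-0.7595 0.8259 -0.9096]
Step 6: x=[4.3235 9.3643 14.2205] v=[-0.7100 0.9300 -0.9563]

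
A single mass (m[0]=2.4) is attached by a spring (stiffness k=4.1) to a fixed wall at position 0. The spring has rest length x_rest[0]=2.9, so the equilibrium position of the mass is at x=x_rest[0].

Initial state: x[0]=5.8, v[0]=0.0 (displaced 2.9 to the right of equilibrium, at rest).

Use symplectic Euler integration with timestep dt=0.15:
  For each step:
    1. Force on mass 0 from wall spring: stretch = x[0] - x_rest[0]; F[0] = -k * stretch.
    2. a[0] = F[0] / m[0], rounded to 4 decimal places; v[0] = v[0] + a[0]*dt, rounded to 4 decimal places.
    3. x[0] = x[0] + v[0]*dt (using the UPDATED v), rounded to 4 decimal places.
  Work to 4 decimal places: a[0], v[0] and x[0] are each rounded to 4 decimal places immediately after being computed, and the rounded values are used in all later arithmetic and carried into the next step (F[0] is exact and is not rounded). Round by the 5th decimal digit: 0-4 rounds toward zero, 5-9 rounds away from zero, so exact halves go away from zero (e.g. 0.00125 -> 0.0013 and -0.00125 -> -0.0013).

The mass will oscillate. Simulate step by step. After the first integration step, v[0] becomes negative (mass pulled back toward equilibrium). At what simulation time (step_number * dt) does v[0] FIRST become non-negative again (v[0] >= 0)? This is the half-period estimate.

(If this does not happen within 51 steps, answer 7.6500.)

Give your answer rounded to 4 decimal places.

Step 0: x=[5.8000] v=[0.0000]
Step 1: x=[5.6885] v=[-0.7431]
Step 2: x=[5.4698] v=[-1.4577]
Step 3: x=[5.1524] v=[-2.1162]
Step 4: x=[4.7484] v=[-2.6934]
Step 5: x=[4.2733] v=[-3.1671]
Step 6: x=[3.7455] v=[-3.5190]
Step 7: x=[3.1851] v=[-3.7357]
Step 8: x=[2.6138] v=[-3.8088]
Step 9: x=[2.0535] v=[-3.7355]
Step 10: x=[1.5257] v=[-3.5186]
Step 11: x=[1.0507] v=[-3.1664]
Step 12: x=[0.6468] v=[-2.6925]
Step 13: x=[0.3295] v=[-2.1151]
Step 14: x=[0.1110] v=[-1.4564]
Step 15: x=[-0.0003] v=[-0.7417]
Step 16: x=[-0.0001] v=[0.0015]
First v>=0 after going negative at step 16, time=2.4000

Answer: 2.4000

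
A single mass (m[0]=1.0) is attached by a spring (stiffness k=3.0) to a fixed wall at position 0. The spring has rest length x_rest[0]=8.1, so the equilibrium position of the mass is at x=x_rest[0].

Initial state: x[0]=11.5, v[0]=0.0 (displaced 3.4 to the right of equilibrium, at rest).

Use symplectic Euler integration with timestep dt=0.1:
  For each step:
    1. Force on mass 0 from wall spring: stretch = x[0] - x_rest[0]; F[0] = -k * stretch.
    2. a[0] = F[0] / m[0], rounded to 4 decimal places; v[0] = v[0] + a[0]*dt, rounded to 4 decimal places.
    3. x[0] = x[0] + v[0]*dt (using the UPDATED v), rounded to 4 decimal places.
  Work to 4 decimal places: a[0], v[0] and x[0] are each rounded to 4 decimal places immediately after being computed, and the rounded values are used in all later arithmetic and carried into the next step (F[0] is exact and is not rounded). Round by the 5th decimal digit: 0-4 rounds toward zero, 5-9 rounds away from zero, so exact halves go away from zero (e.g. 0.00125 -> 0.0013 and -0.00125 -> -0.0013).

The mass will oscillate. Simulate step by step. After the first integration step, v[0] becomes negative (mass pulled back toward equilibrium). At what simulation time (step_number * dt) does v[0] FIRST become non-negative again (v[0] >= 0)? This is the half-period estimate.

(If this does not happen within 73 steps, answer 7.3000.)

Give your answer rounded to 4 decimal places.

Step 0: x=[11.5000] v=[0.0000]
Step 1: x=[11.3980] v=[-1.0200]
Step 2: x=[11.1971] v=[-2.0094]
Step 3: x=[10.9033] v=[-2.9385]
Step 4: x=[10.5254] v=[-3.7795]
Step 5: x=[10.0747] v=[-4.5071]
Step 6: x=[9.5648] v=[-5.0995]
Step 7: x=[9.0109] v=[-5.5389]
Step 8: x=[8.4297] v=[-5.8122]
Step 9: x=[7.8386] v=[-5.9111]
Step 10: x=[7.2553] v=[-5.8327]
Step 11: x=[6.6974] v=[-5.5793]
Step 12: x=[6.1816] v=[-5.1585]
Step 13: x=[5.7233] v=[-4.5830]
Step 14: x=[5.3363] v=[-3.8700]
Step 15: x=[5.0322] v=[-3.0409]
Step 16: x=[4.8201] v=[-2.1206]
Step 17: x=[4.7064] v=[-1.1366]
Step 18: x=[4.6946] v=[-0.1185]
Step 19: x=[4.7849] v=[0.9031]
First v>=0 after going negative at step 19, time=1.9000

Answer: 1.9000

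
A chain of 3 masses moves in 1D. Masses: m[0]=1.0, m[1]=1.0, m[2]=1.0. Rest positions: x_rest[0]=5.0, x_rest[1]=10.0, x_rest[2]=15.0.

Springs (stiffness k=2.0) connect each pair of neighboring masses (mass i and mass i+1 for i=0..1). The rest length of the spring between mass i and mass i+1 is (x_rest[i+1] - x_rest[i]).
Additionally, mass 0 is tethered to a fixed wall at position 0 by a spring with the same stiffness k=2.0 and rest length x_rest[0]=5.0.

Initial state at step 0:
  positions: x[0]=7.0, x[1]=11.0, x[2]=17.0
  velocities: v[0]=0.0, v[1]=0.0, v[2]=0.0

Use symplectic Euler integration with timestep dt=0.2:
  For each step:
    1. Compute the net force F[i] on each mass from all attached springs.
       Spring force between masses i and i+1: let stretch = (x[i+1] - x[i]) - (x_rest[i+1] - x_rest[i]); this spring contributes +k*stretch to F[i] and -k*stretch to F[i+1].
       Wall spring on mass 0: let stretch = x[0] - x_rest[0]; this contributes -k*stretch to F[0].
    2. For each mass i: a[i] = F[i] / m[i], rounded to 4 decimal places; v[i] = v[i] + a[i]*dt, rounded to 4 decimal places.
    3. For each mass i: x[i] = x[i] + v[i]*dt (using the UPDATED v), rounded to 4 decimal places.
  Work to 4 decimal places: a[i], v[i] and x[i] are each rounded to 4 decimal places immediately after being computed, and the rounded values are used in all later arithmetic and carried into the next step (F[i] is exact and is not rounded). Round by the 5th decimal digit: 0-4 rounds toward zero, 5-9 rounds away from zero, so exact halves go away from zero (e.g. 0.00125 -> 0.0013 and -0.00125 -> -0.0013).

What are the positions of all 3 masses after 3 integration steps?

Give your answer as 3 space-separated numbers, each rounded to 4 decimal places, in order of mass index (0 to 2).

Step 0: x=[7.0000 11.0000 17.0000] v=[0.0000 0.0000 0.0000]
Step 1: x=[6.7600 11.1600 16.9200] v=[-1.2000 0.8000 -0.4000]
Step 2: x=[6.3312 11.4288 16.7792] v=[-2.1440 1.3440 -0.7040]
Step 3: x=[5.8037 11.7178 16.6104] v=[-2.6374 1.4451 -0.8442]

Answer: 5.8037 11.7178 16.6104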